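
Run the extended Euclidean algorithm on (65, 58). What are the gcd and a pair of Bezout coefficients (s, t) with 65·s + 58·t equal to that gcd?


Euclidean algorithm on (65, 58) — divide until remainder is 0:
  65 = 1 · 58 + 7
  58 = 8 · 7 + 2
  7 = 3 · 2 + 1
  2 = 2 · 1 + 0
gcd(65, 58) = 1.
Track Bezout coefficients alongside the remainders: start with r₀ = 65 = a·1 + b·0 (s = 1, t = 0) and r₁ = 58 = a·0 + b·1 (s = 0, t = 1); each new remainder r_{k+1} = r_{k-1} − q_k·r_k inherits s_{k+1} = s_{k-1} − q_k·s_k, t_{k+1} = t_{k-1} − q_k·t_k, so r_k = a·s_k + b·t_k at every step:
  q = 1: r = 7, s = 1 − 1·0 = 1, t = 0 − 1·1 = -1  (check: 65·1 + 58·(-1) = 7)
  q = 8: r = 2, s = 0 − 8·1 = -8, t = 1 − 8·(-1) = 9  (check: 65·(-8) + 58·9 = 2)
  q = 3: r = 1, s = 1 − 3·(-8) = 25, t = -1 − 3·9 = -28  (check: 65·25 + 58·(-28) = 1)
The row with r = 1 (the gcd) gives the Bezout coefficients s = 25, t = -28.
Result: 65 · (25) + 58 · (-28) = 1.

gcd(65, 58) = 1; s = 25, t = -28 (check: 65·25 + 58·(-28) = 1).


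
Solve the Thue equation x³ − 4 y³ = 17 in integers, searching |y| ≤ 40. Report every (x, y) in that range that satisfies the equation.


The equation is x³ - 4y³ = 17. For fixed y, x³ = 4·y³ + 17, so a solution requires the RHS to be a perfect cube.
Strategy: iterate y from -40 to 40, compute RHS = 4·y³ + 17, and check whether it is a (positive or negative) perfect cube.
Check small values of y:
  y = 0: RHS = 17 is not a perfect cube.
  y = 1: RHS = 21 is not a perfect cube.
  y = -1: RHS = 13 is not a perfect cube.
  y = 2: RHS = 49 is not a perfect cube.
  y = -2: RHS = -15 is not a perfect cube.
  y = 3: RHS = 125 = (5)³ ⇒ x = 5 works.
  y = -3: RHS = -91 is not a perfect cube.
Continuing the search up to |y| = 40 finds no further solutions beyond those listed.
Collected solutions: (5, 3).

Solutions (with |y| ≤ 40): (5, 3).


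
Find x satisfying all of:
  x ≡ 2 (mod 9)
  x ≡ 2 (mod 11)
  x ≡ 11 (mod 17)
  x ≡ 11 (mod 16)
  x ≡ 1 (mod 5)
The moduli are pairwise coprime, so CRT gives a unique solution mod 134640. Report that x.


Product of moduli M = 9 · 11 · 17 · 16 · 5 = 134640.
Merge one congruence at a time:
  Start: x ≡ 2 (mod 9).
  Combine with x ≡ 2 (mod 11); new modulus lcm = 99.
    Write x = 2 + 9·t and substitute into x ≡ 2 (mod 11): 9·t ≡ 2 − 2 = 0 (mod 11).
    The inverse of 9 mod 11 is 5 (since 9·5 = 45 = 4·11 + 1), so t ≡ 5·0 = 0 ≡ 0 (mod 11).
    Then x = 2 + 9·0 = 2, valid modulo lcm(9, 11) = 99: x ≡ 2 (mod 99).
  Combine with x ≡ 11 (mod 17); new modulus lcm = 1683.
    Write x = 2 + 99·t and substitute into x ≡ 11 (mod 17): 99·t ≡ 11 − 2 = 9 (mod 17).
    Reduce coefficients mod 17: 14·t ≡ 9 (mod 17).
    The inverse of 14 mod 17 is 11 (since 14·11 = 154 = 9·17 + 1), so t ≡ 11·9 = 99 ≡ 14 (mod 17).
    Then x = 2 + 99·14 = 1388, valid modulo lcm(99, 17) = 1683: x ≡ 1388 (mod 1683).
  Combine with x ≡ 11 (mod 16); new modulus lcm = 26928.
    Write x = 1388 + 1683·t and substitute into x ≡ 11 (mod 16): 1683·t ≡ 11 − 1388 = -1377 (mod 16).
    Reduce coefficients mod 16: 3·t ≡ 15 (mod 16).
    The inverse of 3 mod 16 is 11 (since 3·11 = 33 = 2·16 + 1), so t ≡ 11·15 = 165 ≡ 5 (mod 16).
    Then x = 1388 + 1683·5 = 9803, valid modulo lcm(1683, 16) = 26928: x ≡ 9803 (mod 26928).
  Combine with x ≡ 1 (mod 5); new modulus lcm = 134640.
    Write x = 9803 + 26928·t and substitute into x ≡ 1 (mod 5): 26928·t ≡ 1 − 9803 = -9802 (mod 5).
    Reduce coefficients mod 5: 3·t ≡ 3 (mod 5).
    The inverse of 3 mod 5 is 2 (since 3·2 = 6 = 1·5 + 1), so t ≡ 2·3 = 6 ≡ 1 (mod 5).
    Then x = 9803 + 26928·1 = 36731, valid modulo lcm(26928, 5) = 134640: x ≡ 36731 (mod 134640).
Verify against each original: 36731 mod 9 = 2, 36731 mod 11 = 2, 36731 mod 17 = 11, 36731 mod 16 = 11, 36731 mod 5 = 1.

x ≡ 36731 (mod 134640).


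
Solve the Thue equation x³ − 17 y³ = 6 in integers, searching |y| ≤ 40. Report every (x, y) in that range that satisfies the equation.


The equation is x³ - 17y³ = 6. For fixed y, x³ = 17·y³ + 6, so a solution requires the RHS to be a perfect cube.
Strategy: iterate y from -40 to 40, compute RHS = 17·y³ + 6, and check whether it is a (positive or negative) perfect cube.
Check small values of y:
  y = 0: RHS = 6 is not a perfect cube.
  y = 1: RHS = 23 is not a perfect cube.
  y = -1: RHS = -11 is not a perfect cube.
  y = 2: RHS = 142 is not a perfect cube.
  y = -2: RHS = -130 is not a perfect cube.
  y = 3: RHS = 465 is not a perfect cube.
  y = -3: RHS = -453 is not a perfect cube.
Continuing the search up to |y| = 40 finds no solutions either.
No (x, y) in the scanned range satisfies the equation.

No integer solutions with |y| ≤ 40.


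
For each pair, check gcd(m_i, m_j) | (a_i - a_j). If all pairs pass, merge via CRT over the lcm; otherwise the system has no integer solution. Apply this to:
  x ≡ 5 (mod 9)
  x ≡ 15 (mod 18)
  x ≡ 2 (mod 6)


Moduli 9, 18, 6 are not pairwise coprime, so CRT works modulo lcm(m_i) when all pairwise compatibility conditions hold.
Pairwise compatibility: gcd(m_i, m_j) must divide a_i - a_j for every pair.
Merge one congruence at a time:
  Start: x ≡ 5 (mod 9).
  Combine with x ≡ 15 (mod 18): gcd(9, 18) = 9, and 15 - 5 = 10 is NOT divisible by 9.
    ⇒ system is inconsistent (no integer solution).

No solution (the system is inconsistent).


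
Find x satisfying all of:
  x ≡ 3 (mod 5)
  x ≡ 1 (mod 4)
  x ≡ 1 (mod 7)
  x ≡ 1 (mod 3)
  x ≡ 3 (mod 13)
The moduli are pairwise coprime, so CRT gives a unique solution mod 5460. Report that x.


Product of moduli M = 5 · 4 · 7 · 3 · 13 = 5460.
Merge one congruence at a time:
  Start: x ≡ 3 (mod 5).
  Combine with x ≡ 1 (mod 4); new modulus lcm = 20.
    Write x = 3 + 5·t and substitute into x ≡ 1 (mod 4): 5·t ≡ 1 − 3 = -2 (mod 4).
    Reduce coefficients mod 4: 1·t ≡ 2 (mod 4).
    So t ≡ 2 (mod 4).
    Then x = 3 + 5·2 = 13, valid modulo lcm(5, 4) = 20: x ≡ 13 (mod 20).
  Combine with x ≡ 1 (mod 7); new modulus lcm = 140.
    Write x = 13 + 20·t and substitute into x ≡ 1 (mod 7): 20·t ≡ 1 − 13 = -12 (mod 7).
    Reduce coefficients mod 7: 6·t ≡ 2 (mod 7).
    The inverse of 6 mod 7 is 6 (since 6·6 = 36 = 5·7 + 1), so t ≡ 6·2 = 12 ≡ 5 (mod 7).
    Then x = 13 + 20·5 = 113, valid modulo lcm(20, 7) = 140: x ≡ 113 (mod 140).
  Combine with x ≡ 1 (mod 3); new modulus lcm = 420.
    Write x = 113 + 140·t and substitute into x ≡ 1 (mod 3): 140·t ≡ 1 − 113 = -112 (mod 3).
    Reduce coefficients mod 3: 2·t ≡ 2 (mod 3).
    The inverse of 2 mod 3 is 2 (since 2·2 = 4 = 1·3 + 1), so t ≡ 2·2 = 4 ≡ 1 (mod 3).
    Then x = 113 + 140·1 = 253, valid modulo lcm(140, 3) = 420: x ≡ 253 (mod 420).
  Combine with x ≡ 3 (mod 13); new modulus lcm = 5460.
    Write x = 253 + 420·t and substitute into x ≡ 3 (mod 13): 420·t ≡ 3 − 253 = -250 (mod 13).
    Reduce coefficients mod 13: 4·t ≡ 10 (mod 13).
    The inverse of 4 mod 13 is 10 (since 4·10 = 40 = 3·13 + 1), so t ≡ 10·10 = 100 ≡ 9 (mod 13).
    Then x = 253 + 420·9 = 4033, valid modulo lcm(420, 13) = 5460: x ≡ 4033 (mod 5460).
Verify against each original: 4033 mod 5 = 3, 4033 mod 4 = 1, 4033 mod 7 = 1, 4033 mod 3 = 1, 4033 mod 13 = 3.

x ≡ 4033 (mod 5460).


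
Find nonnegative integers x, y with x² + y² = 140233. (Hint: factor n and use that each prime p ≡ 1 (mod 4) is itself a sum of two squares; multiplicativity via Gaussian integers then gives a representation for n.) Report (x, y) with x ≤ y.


Step 1: Factor n = 140233 = 17 · 73 · 113.
Step 2: Check the mod-4 condition on each prime factor: 17 ≡ 1 (mod 4), exponent 1; 73 ≡ 1 (mod 4), exponent 1; 113 ≡ 1 (mod 4), exponent 1.
All primes ≡ 3 (mod 4) appear to even exponent (or don't appear), so by the two-squares theorem n IS expressible as a sum of two squares.
Step 3: Build a representation. Here n = 17 · 73 · 113 is a product of primes ≡ 1 (mod 4). Each prime p ≡ 1 (mod 4) is itself a sum of two squares; find a² by testing p − a² for a perfect square:
  17: 17 − 1² = 16 = 4² ⇒ 17 = 1² + 4².
  73: 73 − 1² = 72, 73 − 2² = 69, 73 − 3² = 64 = 8² ⇒ 73 = 3² + 8².
  113: 113 − 1² = 112, 113 − 2² = 109, 113 − 3² = 104, 113 − 4² = 97, 113 − 5² = 88, 113 − 6² = 77, 113 − 7² = 64 = 8² ⇒ 113 = 7² + 8².
  Combine using the Brahmagupta–Fibonacci identity (a² + b²)(c² + d²) = (ac − bd)² + (ad + bc)² = (ac + bd)² + (ad − bc)²:
  17 · 73 = 1241: from (1² + 4²)(3² + 8²), take (1·3 − 4·8, 1·8 + 4·3) = (3 − 32, 8 + 12) = (-29, 20); dropping signs (only squares matter) gives (29, 20); check 29² + 20² = 841 + 400 = 1241 ✓.
  1241 · 113 = 140233: from (29² + 20²)(7² + 8²), take (29·7 − 20·8, 29·8 + 20·7) = (203 − 160, 232 + 140) = (43, 372); check 43² + 372² = 1849 + 138384 = 140233 ✓.
Step 4: Order so x ≤ y and verify: 43² + 372² = 1849 + 138384 = 140233 = n. ✓

n = 140233 = 43² + 372² (one valid representation with x ≤ y).


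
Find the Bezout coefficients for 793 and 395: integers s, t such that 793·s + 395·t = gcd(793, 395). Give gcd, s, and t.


Euclidean algorithm on (793, 395) — divide until remainder is 0:
  793 = 2 · 395 + 3
  395 = 131 · 3 + 2
  3 = 1 · 2 + 1
  2 = 2 · 1 + 0
gcd(793, 395) = 1.
Track Bezout coefficients alongside the remainders: start with r₀ = 793 = a·1 + b·0 (s = 1, t = 0) and r₁ = 395 = a·0 + b·1 (s = 0, t = 1); each new remainder r_{k+1} = r_{k-1} − q_k·r_k inherits s_{k+1} = s_{k-1} − q_k·s_k, t_{k+1} = t_{k-1} − q_k·t_k, so r_k = a·s_k + b·t_k at every step:
  q = 2: r = 3, s = 1 − 2·0 = 1, t = 0 − 2·1 = -2  (check: 793·1 + 395·(-2) = 3)
  q = 131: r = 2, s = 0 − 131·1 = -131, t = 1 − 131·(-2) = 263  (check: 793·(-131) + 395·263 = 2)
  q = 1: r = 1, s = 1 − 1·(-131) = 132, t = -2 − 1·263 = -265  (check: 793·132 + 395·(-265) = 1)
The row with r = 1 (the gcd) gives the Bezout coefficients s = 132, t = -265.
Result: 793 · (132) + 395 · (-265) = 1.

gcd(793, 395) = 1; s = 132, t = -265 (check: 793·132 + 395·(-265) = 1).


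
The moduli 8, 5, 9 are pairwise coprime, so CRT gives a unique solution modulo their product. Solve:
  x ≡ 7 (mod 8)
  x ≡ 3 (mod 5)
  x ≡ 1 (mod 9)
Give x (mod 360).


Moduli 8, 5, 9 are pairwise coprime; by CRT there is a unique solution modulo M = 8 · 5 · 9 = 360.
Solve pairwise, accumulating the modulus:
  Start with x ≡ 7 (mod 8).
  Combine with x ≡ 3 (mod 5): since gcd(8, 5) = 1, we get a unique residue mod 40.
    Write x = 7 + 8·t and substitute into x ≡ 3 (mod 5): 8·t ≡ 3 − 7 = -4 (mod 5).
    Reduce coefficients mod 5: 3·t ≡ 1 (mod 5).
    The inverse of 3 mod 5 is 2 (since 3·2 = 6 = 1·5 + 1), so t ≡ 2·1 = 2 ≡ 2 (mod 5).
    Then x = 7 + 8·2 = 23, valid modulo lcm(8, 5) = 40: x ≡ 23 (mod 40).
  Combine with x ≡ 1 (mod 9): since gcd(40, 9) = 1, we get a unique residue mod 360.
    Write x = 23 + 40·t and substitute into x ≡ 1 (mod 9): 40·t ≡ 1 − 23 = -22 (mod 9).
    Reduce coefficients mod 9: 4·t ≡ 5 (mod 9).
    The inverse of 4 mod 9 is 7 (since 4·7 = 28 = 3·9 + 1), so t ≡ 7·5 = 35 ≡ 8 (mod 9).
    Then x = 23 + 40·8 = 343, valid modulo lcm(40, 9) = 360: x ≡ 343 (mod 360).
Verify: 343 mod 8 = 7 ✓, 343 mod 5 = 3 ✓, 343 mod 9 = 1 ✓.

x ≡ 343 (mod 360).


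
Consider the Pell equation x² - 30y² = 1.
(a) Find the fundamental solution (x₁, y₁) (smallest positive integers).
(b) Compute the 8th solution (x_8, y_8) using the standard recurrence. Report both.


Step 1: Find the fundamental solution (x₁, y₁) of x² - 30y² = 1.
  Expand √30 as a continued fraction. a₀ = ⌊√30⌋ = 5; iterate m_{k+1} = d_k·a_k − m_k, d_{k+1} = (30 − m_{k+1}²)/d_k, a_{k+1} = ⌊(a₀ + m_{k+1})/d_{k+1}⌋ (starting m₀ = 0, d₀ = 1), with convergents p_k = a_k·p_{k-1} + p_{k-2}, q_k = a_k·q_{k-1} + q_{k-2} (p₋₁ = 1, q₋₁ = 0):
  k = 0: a₀ = 5; p₀/q₀ = 5/1; p₀² − 30·q₀² = 25 − 30 = -5.
  k = 1: m = 5, d = 5, a = ⌊(5 + 5)/5⌋ = 2; p/q = (2·5 + 1)/(2·1 + 0) = 11/2; p² − 30·q² = 121 − 120 = 1.
  The first convergent with p² − 30·q² = 1 gives the fundamental solution (x₁, y₁) = (11, 2).
Step 2: Apply the recurrence (x_{n+1}, y_{n+1}) = (x₁x_n + 30y₁y_n, x₁y_n + y₁x_n) repeatedly.
  From (x_1, y_1) = (11, 2): x_2 = 11·11 + 30·2·2 = 241; y_2 = 11·2 + 2·11 = 44.
  From (x_2, y_2) = (241, 44): x_3 = 11·241 + 30·2·44 = 5291; y_3 = 11·44 + 2·241 = 966.
  From (x_3, y_3) = (5291, 966): x_4 = 11·5291 + 30·2·966 = 116161; y_4 = 11·966 + 2·5291 = 21208.
  From (x_4, y_4) = (116161, 21208): x_5 = 11·116161 + 30·2·21208 = 2550251; y_5 = 11·21208 + 2·116161 = 465610.
  From (x_5, y_5) = (2550251, 465610): x_6 = 11·2550251 + 30·2·465610 = 55989361; y_6 = 11·465610 + 2·2550251 = 10222212.
  From (x_6, y_6) = (55989361, 10222212): x_7 = 11·55989361 + 30·2·10222212 = 1229215691; y_7 = 11·10222212 + 2·55989361 = 224423054.
  From (x_7, y_7) = (1229215691, 224423054): x_8 = 11·1229215691 + 30·2·224423054 = 26986755841; y_8 = 11·224423054 + 2·1229215691 = 4927084976.
Step 3: Verify x_8² - 30·y_8² = 728284990821747617281 - 728284990821747617280 = 1 (should be 1). ✓

(x_1, y_1) = (11, 2); (x_8, y_8) = (26986755841, 4927084976).


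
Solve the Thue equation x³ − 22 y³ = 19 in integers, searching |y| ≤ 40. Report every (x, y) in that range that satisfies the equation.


The equation is x³ - 22y³ = 19. For fixed y, x³ = 22·y³ + 19, so a solution requires the RHS to be a perfect cube.
Strategy: iterate y from -40 to 40, compute RHS = 22·y³ + 19, and check whether it is a (positive or negative) perfect cube.
Check small values of y:
  y = 0: RHS = 19 is not a perfect cube.
  y = 1: RHS = 41 is not a perfect cube.
  y = -1: RHS = -3 is not a perfect cube.
  y = 2: RHS = 195 is not a perfect cube.
  y = -2: RHS = -157 is not a perfect cube.
  y = 3: RHS = 613 is not a perfect cube.
  y = -3: RHS = -575 is not a perfect cube.
Continuing the search up to |y| = 40 finds no solutions either.
No (x, y) in the scanned range satisfies the equation.

No integer solutions with |y| ≤ 40.


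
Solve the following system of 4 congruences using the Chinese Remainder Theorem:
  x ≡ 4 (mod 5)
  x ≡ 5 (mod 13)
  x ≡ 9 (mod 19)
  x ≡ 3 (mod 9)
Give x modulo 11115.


Product of moduli M = 5 · 13 · 19 · 9 = 11115.
Merge one congruence at a time:
  Start: x ≡ 4 (mod 5).
  Combine with x ≡ 5 (mod 13); new modulus lcm = 65.
    Write x = 4 + 5·t and substitute into x ≡ 5 (mod 13): 5·t ≡ 5 − 4 = 1 (mod 13).
    The inverse of 5 mod 13 is 8 (since 5·8 = 40 = 3·13 + 1), so t ≡ 8·1 = 8 ≡ 8 (mod 13).
    Then x = 4 + 5·8 = 44, valid modulo lcm(5, 13) = 65: x ≡ 44 (mod 65).
  Combine with x ≡ 9 (mod 19); new modulus lcm = 1235.
    Write x = 44 + 65·t and substitute into x ≡ 9 (mod 19): 65·t ≡ 9 − 44 = -35 (mod 19).
    Reduce coefficients mod 19: 8·t ≡ 3 (mod 19).
    The inverse of 8 mod 19 is 12 (since 8·12 = 96 = 5·19 + 1), so t ≡ 12·3 = 36 ≡ 17 (mod 19).
    Then x = 44 + 65·17 = 1149, valid modulo lcm(65, 19) = 1235: x ≡ 1149 (mod 1235).
  Combine with x ≡ 3 (mod 9); new modulus lcm = 11115.
    Write x = 1149 + 1235·t and substitute into x ≡ 3 (mod 9): 1235·t ≡ 3 − 1149 = -1146 (mod 9).
    Reduce coefficients mod 9: 2·t ≡ 6 (mod 9).
    The inverse of 2 mod 9 is 5 (since 2·5 = 10 = 1·9 + 1), so t ≡ 5·6 = 30 ≡ 3 (mod 9).
    Then x = 1149 + 1235·3 = 4854, valid modulo lcm(1235, 9) = 11115: x ≡ 4854 (mod 11115).
Verify against each original: 4854 mod 5 = 4, 4854 mod 13 = 5, 4854 mod 19 = 9, 4854 mod 9 = 3.

x ≡ 4854 (mod 11115).


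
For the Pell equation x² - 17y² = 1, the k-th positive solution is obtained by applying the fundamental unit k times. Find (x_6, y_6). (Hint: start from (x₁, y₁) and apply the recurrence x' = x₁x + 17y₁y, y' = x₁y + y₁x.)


Step 1: Find the fundamental solution (x₁, y₁) of x² - 17y² = 1.
  Expand √17 as a continued fraction. a₀ = ⌊√17⌋ = 4; iterate m_{k+1} = d_k·a_k − m_k, d_{k+1} = (17 − m_{k+1}²)/d_k, a_{k+1} = ⌊(a₀ + m_{k+1})/d_{k+1}⌋ (starting m₀ = 0, d₀ = 1), with convergents p_k = a_k·p_{k-1} + p_{k-2}, q_k = a_k·q_{k-1} + q_{k-2} (p₋₁ = 1, q₋₁ = 0):
  k = 0: a₀ = 4; p₀/q₀ = 4/1; p₀² − 17·q₀² = 16 − 17 = -1.
  k = 1: m = 4, d = 1, a = ⌊(4 + 4)/1⌋ = 8; p/q = (8·4 + 1)/(8·1 + 0) = 33/8; p² − 17·q² = 1089 − 1088 = 1.
  The first convergent with p² − 17·q² = 1 gives the fundamental solution (x₁, y₁) = (33, 8).
Step 2: Apply the recurrence (x_{n+1}, y_{n+1}) = (x₁x_n + 17y₁y_n, x₁y_n + y₁x_n) repeatedly.
  From (x_1, y_1) = (33, 8): x_2 = 33·33 + 17·8·8 = 2177; y_2 = 33·8 + 8·33 = 528.
  From (x_2, y_2) = (2177, 528): x_3 = 33·2177 + 17·8·528 = 143649; y_3 = 33·528 + 8·2177 = 34840.
  From (x_3, y_3) = (143649, 34840): x_4 = 33·143649 + 17·8·34840 = 9478657; y_4 = 33·34840 + 8·143649 = 2298912.
  From (x_4, y_4) = (9478657, 2298912): x_5 = 33·9478657 + 17·8·2298912 = 625447713; y_5 = 33·2298912 + 8·9478657 = 151693352.
  From (x_5, y_5) = (625447713, 151693352): x_6 = 33·625447713 + 17·8·151693352 = 41270070401; y_6 = 33·151693352 + 8·625447713 = 10009462320.
Step 3: Verify x_6² - 17·y_6² = 1703218710903496300801 - 1703218710903496300800 = 1 (should be 1). ✓

(x_1, y_1) = (33, 8); (x_6, y_6) = (41270070401, 10009462320).


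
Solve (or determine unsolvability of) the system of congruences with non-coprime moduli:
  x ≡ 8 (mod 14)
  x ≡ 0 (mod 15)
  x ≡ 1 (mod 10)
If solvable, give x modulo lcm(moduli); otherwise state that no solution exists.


Moduli 14, 15, 10 are not pairwise coprime, so CRT works modulo lcm(m_i) when all pairwise compatibility conditions hold.
Pairwise compatibility: gcd(m_i, m_j) must divide a_i - a_j for every pair.
Merge one congruence at a time:
  Start: x ≡ 8 (mod 14).
  Combine with x ≡ 0 (mod 15): gcd(14, 15) = 1; 0 - 8 = -8, which IS divisible by 1, so compatible.
    Write x = 8 + 14·t and substitute into x ≡ 0 (mod 15): 14·t ≡ 0 − 8 = -8 (mod 15).
    Reduce coefficients mod 15: 14·t ≡ 7 (mod 15).
    The inverse of 14 mod 15 is 14 (since 14·14 = 196 = 13·15 + 1), so t ≡ 14·7 = 98 ≡ 8 (mod 15).
    Then x = 8 + 14·8 = 120, valid modulo lcm(14, 15) = 210: x ≡ 120 (mod 210).
  Combine with x ≡ 1 (mod 10): gcd(210, 10) = 10, and 1 - 120 = -119 is NOT divisible by 10.
    ⇒ system is inconsistent (no integer solution).

No solution (the system is inconsistent).


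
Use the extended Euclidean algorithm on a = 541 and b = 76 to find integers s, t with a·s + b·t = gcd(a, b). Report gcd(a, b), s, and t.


Euclidean algorithm on (541, 76) — divide until remainder is 0:
  541 = 7 · 76 + 9
  76 = 8 · 9 + 4
  9 = 2 · 4 + 1
  4 = 4 · 1 + 0
gcd(541, 76) = 1.
Track Bezout coefficients alongside the remainders: start with r₀ = 541 = a·1 + b·0 (s = 1, t = 0) and r₁ = 76 = a·0 + b·1 (s = 0, t = 1); each new remainder r_{k+1} = r_{k-1} − q_k·r_k inherits s_{k+1} = s_{k-1} − q_k·s_k, t_{k+1} = t_{k-1} − q_k·t_k, so r_k = a·s_k + b·t_k at every step:
  q = 7: r = 9, s = 1 − 7·0 = 1, t = 0 − 7·1 = -7  (check: 541·1 + 76·(-7) = 9)
  q = 8: r = 4, s = 0 − 8·1 = -8, t = 1 − 8·(-7) = 57  (check: 541·(-8) + 76·57 = 4)
  q = 2: r = 1, s = 1 − 2·(-8) = 17, t = -7 − 2·57 = -121  (check: 541·17 + 76·(-121) = 1)
The row with r = 1 (the gcd) gives the Bezout coefficients s = 17, t = -121.
Result: 541 · (17) + 76 · (-121) = 1.

gcd(541, 76) = 1; s = 17, t = -121 (check: 541·17 + 76·(-121) = 1).


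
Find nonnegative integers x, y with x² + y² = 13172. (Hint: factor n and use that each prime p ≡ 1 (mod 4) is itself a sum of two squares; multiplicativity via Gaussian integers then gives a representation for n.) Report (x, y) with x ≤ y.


Step 1: Factor n = 13172 = 2^2 · 37 · 89.
Step 2: Check the mod-4 condition on each prime factor: 2 = 2 (special); 37 ≡ 1 (mod 4), exponent 1; 89 ≡ 1 (mod 4), exponent 1.
All primes ≡ 3 (mod 4) appear to even exponent (or don't appear), so by the two-squares theorem n IS expressible as a sum of two squares.
Step 3: Build a representation. Group n = k² · m with k = 2 and m = 37 · 89 = 3293 (a product of primes ≡ 1 (mod 4)); a representation of m scales to one of n via (k·x)² + (k·y)² = k²(x² + y²). Each prime p ≡ 1 (mod 4) is itself a sum of two squares; find a² by testing p − a² for a perfect square:
  37: 37 − 1² = 36 = 6² ⇒ 37 = 1² + 6².
  89: 89 − 1² = 88, 89 − 2² = 85, 89 − 3² = 80, 89 − 4² = 73, 89 − 5² = 64 = 8² ⇒ 89 = 5² + 8².
  Combine using the Brahmagupta–Fibonacci identity (a² + b²)(c² + d²) = (ac − bd)² + (ad + bc)² = (ac + bd)² + (ad − bc)²:
  37 · 89 = 3293: from (1² + 6²)(5² + 8²), take (1·5 − 6·8, 1·8 + 6·5) = (5 − 48, 8 + 30) = (-43, 38); dropping signs (only squares matter) gives (43, 38); check 43² + 38² = 1849 + 1444 = 3293 ✓.
  Scale by k = 2: (2·43, 2·38) = (86, 76).
Step 4: Order so x ≤ y and verify: 76² + 86² = 5776 + 7396 = 13172 = n. ✓

n = 13172 = 76² + 86² (one valid representation with x ≤ y).


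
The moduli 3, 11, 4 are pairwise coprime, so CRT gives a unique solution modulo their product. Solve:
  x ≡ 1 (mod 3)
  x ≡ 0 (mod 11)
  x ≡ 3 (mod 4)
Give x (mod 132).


Moduli 3, 11, 4 are pairwise coprime; by CRT there is a unique solution modulo M = 3 · 11 · 4 = 132.
Solve pairwise, accumulating the modulus:
  Start with x ≡ 1 (mod 3).
  Combine with x ≡ 0 (mod 11): since gcd(3, 11) = 1, we get a unique residue mod 33.
    Write x = 1 + 3·t and substitute into x ≡ 0 (mod 11): 3·t ≡ 0 − 1 = -1 (mod 11).
    Reduce coefficients mod 11: 3·t ≡ 10 (mod 11).
    The inverse of 3 mod 11 is 4 (since 3·4 = 12 = 1·11 + 1), so t ≡ 4·10 = 40 ≡ 7 (mod 11).
    Then x = 1 + 3·7 = 22, valid modulo lcm(3, 11) = 33: x ≡ 22 (mod 33).
  Combine with x ≡ 3 (mod 4): since gcd(33, 4) = 1, we get a unique residue mod 132.
    Write x = 22 + 33·t and substitute into x ≡ 3 (mod 4): 33·t ≡ 3 − 22 = -19 (mod 4).
    Reduce coefficients mod 4: 1·t ≡ 1 (mod 4).
    So t ≡ 1 (mod 4).
    Then x = 22 + 33·1 = 55, valid modulo lcm(33, 4) = 132: x ≡ 55 (mod 132).
Verify: 55 mod 3 = 1 ✓, 55 mod 11 = 0 ✓, 55 mod 4 = 3 ✓.

x ≡ 55 (mod 132).


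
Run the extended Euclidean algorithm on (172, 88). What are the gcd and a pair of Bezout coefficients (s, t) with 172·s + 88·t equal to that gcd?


Euclidean algorithm on (172, 88) — divide until remainder is 0:
  172 = 1 · 88 + 84
  88 = 1 · 84 + 4
  84 = 21 · 4 + 0
gcd(172, 88) = 4.
Track Bezout coefficients alongside the remainders: start with r₀ = 172 = a·1 + b·0 (s = 1, t = 0) and r₁ = 88 = a·0 + b·1 (s = 0, t = 1); each new remainder r_{k+1} = r_{k-1} − q_k·r_k inherits s_{k+1} = s_{k-1} − q_k·s_k, t_{k+1} = t_{k-1} − q_k·t_k, so r_k = a·s_k + b·t_k at every step:
  q = 1: r = 84, s = 1 − 1·0 = 1, t = 0 − 1·1 = -1  (check: 172·1 + 88·(-1) = 84)
  q = 1: r = 4, s = 0 − 1·1 = -1, t = 1 − 1·(-1) = 2  (check: 172·(-1) + 88·2 = 4)
The row with r = 4 (the gcd) gives the Bezout coefficients s = -1, t = 2.
Result: 172 · (-1) + 88 · (2) = 4.

gcd(172, 88) = 4; s = -1, t = 2 (check: 172·(-1) + 88·2 = 4).


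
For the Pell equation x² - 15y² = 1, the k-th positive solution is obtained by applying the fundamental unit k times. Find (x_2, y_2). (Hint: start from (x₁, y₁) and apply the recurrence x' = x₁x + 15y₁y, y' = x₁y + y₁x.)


Step 1: Find the fundamental solution (x₁, y₁) of x² - 15y² = 1.
  Expand √15 as a continued fraction. a₀ = ⌊√15⌋ = 3; iterate m_{k+1} = d_k·a_k − m_k, d_{k+1} = (15 − m_{k+1}²)/d_k, a_{k+1} = ⌊(a₀ + m_{k+1})/d_{k+1}⌋ (starting m₀ = 0, d₀ = 1), with convergents p_k = a_k·p_{k-1} + p_{k-2}, q_k = a_k·q_{k-1} + q_{k-2} (p₋₁ = 1, q₋₁ = 0):
  k = 0: a₀ = 3; p₀/q₀ = 3/1; p₀² − 15·q₀² = 9 − 15 = -6.
  k = 1: m = 3, d = 6, a = ⌊(3 + 3)/6⌋ = 1; p/q = (1·3 + 1)/(1·1 + 0) = 4/1; p² − 15·q² = 16 − 15 = 1.
  The first convergent with p² − 15·q² = 1 gives the fundamental solution (x₁, y₁) = (4, 1).
Step 2: Apply the recurrence (x_{n+1}, y_{n+1}) = (x₁x_n + 15y₁y_n, x₁y_n + y₁x_n) repeatedly.
  From (x_1, y_1) = (4, 1): x_2 = 4·4 + 15·1·1 = 31; y_2 = 4·1 + 1·4 = 8.
Step 3: Verify x_2² - 15·y_2² = 961 - 960 = 1 (should be 1). ✓

(x_1, y_1) = (4, 1); (x_2, y_2) = (31, 8).


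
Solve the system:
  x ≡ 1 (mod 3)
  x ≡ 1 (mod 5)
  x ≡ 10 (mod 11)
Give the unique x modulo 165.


Moduli 3, 5, 11 are pairwise coprime; by CRT there is a unique solution modulo M = 3 · 5 · 11 = 165.
Solve pairwise, accumulating the modulus:
  Start with x ≡ 1 (mod 3).
  Combine with x ≡ 1 (mod 5): since gcd(3, 5) = 1, we get a unique residue mod 15.
    Write x = 1 + 3·t and substitute into x ≡ 1 (mod 5): 3·t ≡ 1 − 1 = 0 (mod 5).
    The inverse of 3 mod 5 is 2 (since 3·2 = 6 = 1·5 + 1), so t ≡ 2·0 = 0 ≡ 0 (mod 5).
    Then x = 1 + 3·0 = 1, valid modulo lcm(3, 5) = 15: x ≡ 1 (mod 15).
  Combine with x ≡ 10 (mod 11): since gcd(15, 11) = 1, we get a unique residue mod 165.
    Write x = 1 + 15·t and substitute into x ≡ 10 (mod 11): 15·t ≡ 10 − 1 = 9 (mod 11).
    Reduce coefficients mod 11: 4·t ≡ 9 (mod 11).
    The inverse of 4 mod 11 is 3 (since 4·3 = 12 = 1·11 + 1), so t ≡ 3·9 = 27 ≡ 5 (mod 11).
    Then x = 1 + 15·5 = 76, valid modulo lcm(15, 11) = 165: x ≡ 76 (mod 165).
Verify: 76 mod 3 = 1 ✓, 76 mod 5 = 1 ✓, 76 mod 11 = 10 ✓.

x ≡ 76 (mod 165).


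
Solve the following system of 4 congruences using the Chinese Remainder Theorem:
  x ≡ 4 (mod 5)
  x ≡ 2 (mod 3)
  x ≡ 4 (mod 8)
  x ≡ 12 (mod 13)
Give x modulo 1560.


Product of moduli M = 5 · 3 · 8 · 13 = 1560.
Merge one congruence at a time:
  Start: x ≡ 4 (mod 5).
  Combine with x ≡ 2 (mod 3); new modulus lcm = 15.
    Write x = 4 + 5·t and substitute into x ≡ 2 (mod 3): 5·t ≡ 2 − 4 = -2 (mod 3).
    Reduce coefficients mod 3: 2·t ≡ 1 (mod 3).
    The inverse of 2 mod 3 is 2 (since 2·2 = 4 = 1·3 + 1), so t ≡ 2·1 = 2 ≡ 2 (mod 3).
    Then x = 4 + 5·2 = 14, valid modulo lcm(5, 3) = 15: x ≡ 14 (mod 15).
  Combine with x ≡ 4 (mod 8); new modulus lcm = 120.
    Write x = 14 + 15·t and substitute into x ≡ 4 (mod 8): 15·t ≡ 4 − 14 = -10 (mod 8).
    Reduce coefficients mod 8: 7·t ≡ 6 (mod 8).
    The inverse of 7 mod 8 is 7 (since 7·7 = 49 = 6·8 + 1), so t ≡ 7·6 = 42 ≡ 2 (mod 8).
    Then x = 14 + 15·2 = 44, valid modulo lcm(15, 8) = 120: x ≡ 44 (mod 120).
  Combine with x ≡ 12 (mod 13); new modulus lcm = 1560.
    Write x = 44 + 120·t and substitute into x ≡ 12 (mod 13): 120·t ≡ 12 − 44 = -32 (mod 13).
    Reduce coefficients mod 13: 3·t ≡ 7 (mod 13).
    The inverse of 3 mod 13 is 9 (since 3·9 = 27 = 2·13 + 1), so t ≡ 9·7 = 63 ≡ 11 (mod 13).
    Then x = 44 + 120·11 = 1364, valid modulo lcm(120, 13) = 1560: x ≡ 1364 (mod 1560).
Verify against each original: 1364 mod 5 = 4, 1364 mod 3 = 2, 1364 mod 8 = 4, 1364 mod 13 = 12.

x ≡ 1364 (mod 1560).


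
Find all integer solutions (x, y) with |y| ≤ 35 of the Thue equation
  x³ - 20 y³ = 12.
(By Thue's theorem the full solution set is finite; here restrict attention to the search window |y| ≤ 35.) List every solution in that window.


The equation is x³ - 20y³ = 12. For fixed y, x³ = 20·y³ + 12, so a solution requires the RHS to be a perfect cube.
Strategy: iterate y from -35 to 35, compute RHS = 20·y³ + 12, and check whether it is a (positive or negative) perfect cube.
Check small values of y:
  y = 0: RHS = 12 is not a perfect cube.
  y = 1: RHS = 32 is not a perfect cube.
  y = -1: RHS = -8 = (-2)³ ⇒ x = -2 works.
  y = 2: RHS = 172 is not a perfect cube.
  y = -2: RHS = -148 is not a perfect cube.
  y = 3: RHS = 552 is not a perfect cube.
  y = -3: RHS = -528 is not a perfect cube.
Continuing the search up to |y| = 35 finds no further solutions beyond those listed.
Collected solutions: (-2, -1).

Solutions (with |y| ≤ 35): (-2, -1).


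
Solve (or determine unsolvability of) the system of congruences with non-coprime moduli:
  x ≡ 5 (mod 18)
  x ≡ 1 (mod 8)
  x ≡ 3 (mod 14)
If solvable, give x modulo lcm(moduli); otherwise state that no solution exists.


Moduli 18, 8, 14 are not pairwise coprime, so CRT works modulo lcm(m_i) when all pairwise compatibility conditions hold.
Pairwise compatibility: gcd(m_i, m_j) must divide a_i - a_j for every pair.
Merge one congruence at a time:
  Start: x ≡ 5 (mod 18).
  Combine with x ≡ 1 (mod 8): gcd(18, 8) = 2; 1 - 5 = -4, which IS divisible by 2, so compatible.
    Write x = 5 + 18·t and substitute into x ≡ 1 (mod 8): 18·t ≡ 1 − 5 = -4 (mod 8).
    Divide the congruence (and modulus) by g = 2: 9·t ≡ -2 (mod 4).
    Reduce coefficients mod 4: 1·t ≡ 2 (mod 4).
    So t ≡ 2 (mod 4).
    Then x = 5 + 18·2 = 41, valid modulo lcm(18, 8) = 72: x ≡ 41 (mod 72).
  Combine with x ≡ 3 (mod 14): gcd(72, 14) = 2; 3 - 41 = -38, which IS divisible by 2, so compatible.
    Write x = 41 + 72·t and substitute into x ≡ 3 (mod 14): 72·t ≡ 3 − 41 = -38 (mod 14).
    Divide the congruence (and modulus) by g = 2: 36·t ≡ -19 (mod 7).
    Reduce coefficients mod 7: 1·t ≡ 2 (mod 7).
    So t ≡ 2 (mod 7).
    Then x = 41 + 72·2 = 185, valid modulo lcm(72, 14) = 504: x ≡ 185 (mod 504).
Verify: 185 mod 18 = 5, 185 mod 8 = 1, 185 mod 14 = 3.

x ≡ 185 (mod 504).


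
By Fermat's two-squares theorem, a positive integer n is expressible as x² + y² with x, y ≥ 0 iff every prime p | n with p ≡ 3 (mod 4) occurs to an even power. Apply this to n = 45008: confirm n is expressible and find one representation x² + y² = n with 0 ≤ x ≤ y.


Step 1: Factor n = 45008 = 2^4 · 29 · 97.
Step 2: Check the mod-4 condition on each prime factor: 2 = 2 (special); 29 ≡ 1 (mod 4), exponent 1; 97 ≡ 1 (mod 4), exponent 1.
All primes ≡ 3 (mod 4) appear to even exponent (or don't appear), so by the two-squares theorem n IS expressible as a sum of two squares.
Step 3: Build a representation. Group n = k² · m with k = 4 and m = 29 · 97 = 2813 (a product of primes ≡ 1 (mod 4)); a representation of m scales to one of n via (k·x)² + (k·y)² = k²(x² + y²). Each prime p ≡ 1 (mod 4) is itself a sum of two squares; find a² by testing p − a² for a perfect square:
  29: 29 − 1² = 28, 29 − 2² = 25 = 5² ⇒ 29 = 2² + 5².
  97: 97 − 1² = 96, 97 − 2² = 93, 97 − 3² = 88, 97 − 4² = 81 = 9² ⇒ 97 = 4² + 9².
  Combine using the Brahmagupta–Fibonacci identity (a² + b²)(c² + d²) = (ac − bd)² + (ad + bc)² = (ac + bd)² + (ad − bc)²:
  29 · 97 = 2813: from (2² + 5²)(4² + 9²), take (2·4 − 5·9, 2·9 + 5·4) = (8 − 45, 18 + 20) = (-37, 38); dropping signs (only squares matter) gives (37, 38); check 37² + 38² = 1369 + 1444 = 2813 ✓.
  Scale by k = 4: (4·37, 4·38) = (148, 152).
Step 4: Order so x ≤ y and verify: 148² + 152² = 21904 + 23104 = 45008 = n. ✓

n = 45008 = 148² + 152² (one valid representation with x ≤ y).


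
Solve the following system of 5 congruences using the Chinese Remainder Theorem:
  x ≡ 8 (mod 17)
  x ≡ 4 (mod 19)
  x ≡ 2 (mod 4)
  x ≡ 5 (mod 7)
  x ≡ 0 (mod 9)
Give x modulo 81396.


Product of moduli M = 17 · 19 · 4 · 7 · 9 = 81396.
Merge one congruence at a time:
  Start: x ≡ 8 (mod 17).
  Combine with x ≡ 4 (mod 19); new modulus lcm = 323.
    Write x = 8 + 17·t and substitute into x ≡ 4 (mod 19): 17·t ≡ 4 − 8 = -4 (mod 19).
    Reduce coefficients mod 19: 17·t ≡ 15 (mod 19).
    The inverse of 17 mod 19 is 9 (since 17·9 = 153 = 8·19 + 1), so t ≡ 9·15 = 135 ≡ 2 (mod 19).
    Then x = 8 + 17·2 = 42, valid modulo lcm(17, 19) = 323: x ≡ 42 (mod 323).
  Combine with x ≡ 2 (mod 4); new modulus lcm = 1292.
    Write x = 42 + 323·t and substitute into x ≡ 2 (mod 4): 323·t ≡ 2 − 42 = -40 (mod 4).
    Reduce coefficients mod 4: 3·t ≡ 0 (mod 4).
    The inverse of 3 mod 4 is 3 (since 3·3 = 9 = 2·4 + 1), so t ≡ 3·0 = 0 ≡ 0 (mod 4).
    Then x = 42 + 323·0 = 42, valid modulo lcm(323, 4) = 1292: x ≡ 42 (mod 1292).
  Combine with x ≡ 5 (mod 7); new modulus lcm = 9044.
    Write x = 42 + 1292·t and substitute into x ≡ 5 (mod 7): 1292·t ≡ 5 − 42 = -37 (mod 7).
    Reduce coefficients mod 7: 4·t ≡ 5 (mod 7).
    The inverse of 4 mod 7 is 2 (since 4·2 = 8 = 1·7 + 1), so t ≡ 2·5 = 10 ≡ 3 (mod 7).
    Then x = 42 + 1292·3 = 3918, valid modulo lcm(1292, 7) = 9044: x ≡ 3918 (mod 9044).
  Combine with x ≡ 0 (mod 9); new modulus lcm = 81396.
    Write x = 3918 + 9044·t and substitute into x ≡ 0 (mod 9): 9044·t ≡ 0 − 3918 = -3918 (mod 9).
    Reduce coefficients mod 9: 8·t ≡ 6 (mod 9).
    The inverse of 8 mod 9 is 8 (since 8·8 = 64 = 7·9 + 1), so t ≡ 8·6 = 48 ≡ 3 (mod 9).
    Then x = 3918 + 9044·3 = 31050, valid modulo lcm(9044, 9) = 81396: x ≡ 31050 (mod 81396).
Verify against each original: 31050 mod 17 = 8, 31050 mod 19 = 4, 31050 mod 4 = 2, 31050 mod 7 = 5, 31050 mod 9 = 0.

x ≡ 31050 (mod 81396).


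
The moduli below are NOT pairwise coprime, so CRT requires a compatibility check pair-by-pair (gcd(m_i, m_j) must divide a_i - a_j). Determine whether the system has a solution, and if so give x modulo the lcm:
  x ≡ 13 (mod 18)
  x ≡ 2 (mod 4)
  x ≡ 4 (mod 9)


Moduli 18, 4, 9 are not pairwise coprime, so CRT works modulo lcm(m_i) when all pairwise compatibility conditions hold.
Pairwise compatibility: gcd(m_i, m_j) must divide a_i - a_j for every pair.
Merge one congruence at a time:
  Start: x ≡ 13 (mod 18).
  Combine with x ≡ 2 (mod 4): gcd(18, 4) = 2, and 2 - 13 = -11 is NOT divisible by 2.
    ⇒ system is inconsistent (no integer solution).

No solution (the system is inconsistent).


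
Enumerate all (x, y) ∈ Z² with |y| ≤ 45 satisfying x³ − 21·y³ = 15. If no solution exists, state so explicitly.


The equation is x³ - 21y³ = 15. For fixed y, x³ = 21·y³ + 15, so a solution requires the RHS to be a perfect cube.
Strategy: iterate y from -45 to 45, compute RHS = 21·y³ + 15, and check whether it is a (positive or negative) perfect cube.
Check small values of y:
  y = 0: RHS = 15 is not a perfect cube.
  y = 1: RHS = 36 is not a perfect cube.
  y = -1: RHS = -6 is not a perfect cube.
  y = 2: RHS = 183 is not a perfect cube.
  y = -2: RHS = -153 is not a perfect cube.
  y = 3: RHS = 582 is not a perfect cube.
  y = -3: RHS = -552 is not a perfect cube.
Continuing the search up to |y| = 45 finds no solutions either.
No (x, y) in the scanned range satisfies the equation.

No integer solutions with |y| ≤ 45.


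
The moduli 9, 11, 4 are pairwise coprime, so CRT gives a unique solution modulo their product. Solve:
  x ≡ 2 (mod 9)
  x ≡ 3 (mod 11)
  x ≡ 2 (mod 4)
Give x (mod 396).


Moduli 9, 11, 4 are pairwise coprime; by CRT there is a unique solution modulo M = 9 · 11 · 4 = 396.
Solve pairwise, accumulating the modulus:
  Start with x ≡ 2 (mod 9).
  Combine with x ≡ 3 (mod 11): since gcd(9, 11) = 1, we get a unique residue mod 99.
    Write x = 2 + 9·t and substitute into x ≡ 3 (mod 11): 9·t ≡ 3 − 2 = 1 (mod 11).
    The inverse of 9 mod 11 is 5 (since 9·5 = 45 = 4·11 + 1), so t ≡ 5·1 = 5 ≡ 5 (mod 11).
    Then x = 2 + 9·5 = 47, valid modulo lcm(9, 11) = 99: x ≡ 47 (mod 99).
  Combine with x ≡ 2 (mod 4): since gcd(99, 4) = 1, we get a unique residue mod 396.
    Write x = 47 + 99·t and substitute into x ≡ 2 (mod 4): 99·t ≡ 2 − 47 = -45 (mod 4).
    Reduce coefficients mod 4: 3·t ≡ 3 (mod 4).
    The inverse of 3 mod 4 is 3 (since 3·3 = 9 = 2·4 + 1), so t ≡ 3·3 = 9 ≡ 1 (mod 4).
    Then x = 47 + 99·1 = 146, valid modulo lcm(99, 4) = 396: x ≡ 146 (mod 396).
Verify: 146 mod 9 = 2 ✓, 146 mod 11 = 3 ✓, 146 mod 4 = 2 ✓.

x ≡ 146 (mod 396).


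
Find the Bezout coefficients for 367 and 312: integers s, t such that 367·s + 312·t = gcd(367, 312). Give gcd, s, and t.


Euclidean algorithm on (367, 312) — divide until remainder is 0:
  367 = 1 · 312 + 55
  312 = 5 · 55 + 37
  55 = 1 · 37 + 18
  37 = 2 · 18 + 1
  18 = 18 · 1 + 0
gcd(367, 312) = 1.
Track Bezout coefficients alongside the remainders: start with r₀ = 367 = a·1 + b·0 (s = 1, t = 0) and r₁ = 312 = a·0 + b·1 (s = 0, t = 1); each new remainder r_{k+1} = r_{k-1} − q_k·r_k inherits s_{k+1} = s_{k-1} − q_k·s_k, t_{k+1} = t_{k-1} − q_k·t_k, so r_k = a·s_k + b·t_k at every step:
  q = 1: r = 55, s = 1 − 1·0 = 1, t = 0 − 1·1 = -1  (check: 367·1 + 312·(-1) = 55)
  q = 5: r = 37, s = 0 − 5·1 = -5, t = 1 − 5·(-1) = 6  (check: 367·(-5) + 312·6 = 37)
  q = 1: r = 18, s = 1 − 1·(-5) = 6, t = -1 − 1·6 = -7  (check: 367·6 + 312·(-7) = 18)
  q = 2: r = 1, s = -5 − 2·6 = -17, t = 6 − 2·(-7) = 20  (check: 367·(-17) + 312·20 = 1)
The row with r = 1 (the gcd) gives the Bezout coefficients s = -17, t = 20.
Result: 367 · (-17) + 312 · (20) = 1.

gcd(367, 312) = 1; s = -17, t = 20 (check: 367·(-17) + 312·20 = 1).


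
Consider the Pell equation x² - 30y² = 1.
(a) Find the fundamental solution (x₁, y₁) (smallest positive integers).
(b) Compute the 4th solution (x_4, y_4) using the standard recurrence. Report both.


Step 1: Find the fundamental solution (x₁, y₁) of x² - 30y² = 1.
  Expand √30 as a continued fraction. a₀ = ⌊√30⌋ = 5; iterate m_{k+1} = d_k·a_k − m_k, d_{k+1} = (30 − m_{k+1}²)/d_k, a_{k+1} = ⌊(a₀ + m_{k+1})/d_{k+1}⌋ (starting m₀ = 0, d₀ = 1), with convergents p_k = a_k·p_{k-1} + p_{k-2}, q_k = a_k·q_{k-1} + q_{k-2} (p₋₁ = 1, q₋₁ = 0):
  k = 0: a₀ = 5; p₀/q₀ = 5/1; p₀² − 30·q₀² = 25 − 30 = -5.
  k = 1: m = 5, d = 5, a = ⌊(5 + 5)/5⌋ = 2; p/q = (2·5 + 1)/(2·1 + 0) = 11/2; p² − 30·q² = 121 − 120 = 1.
  The first convergent with p² − 30·q² = 1 gives the fundamental solution (x₁, y₁) = (11, 2).
Step 2: Apply the recurrence (x_{n+1}, y_{n+1}) = (x₁x_n + 30y₁y_n, x₁y_n + y₁x_n) repeatedly.
  From (x_1, y_1) = (11, 2): x_2 = 11·11 + 30·2·2 = 241; y_2 = 11·2 + 2·11 = 44.
  From (x_2, y_2) = (241, 44): x_3 = 11·241 + 30·2·44 = 5291; y_3 = 11·44 + 2·241 = 966.
  From (x_3, y_3) = (5291, 966): x_4 = 11·5291 + 30·2·966 = 116161; y_4 = 11·966 + 2·5291 = 21208.
Step 3: Verify x_4² - 30·y_4² = 13493377921 - 13493377920 = 1 (should be 1). ✓

(x_1, y_1) = (11, 2); (x_4, y_4) = (116161, 21208).


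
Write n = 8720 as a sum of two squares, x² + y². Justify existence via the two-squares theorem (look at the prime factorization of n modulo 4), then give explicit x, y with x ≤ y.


Step 1: Factor n = 8720 = 2^4 · 5 · 109.
Step 2: Check the mod-4 condition on each prime factor: 2 = 2 (special); 5 ≡ 1 (mod 4), exponent 1; 109 ≡ 1 (mod 4), exponent 1.
All primes ≡ 3 (mod 4) appear to even exponent (or don't appear), so by the two-squares theorem n IS expressible as a sum of two squares.
Step 3: Build a representation. Group n = k² · m with k = 4 and m = 5 · 109 = 545 (a product of primes ≡ 1 (mod 4)); a representation of m scales to one of n via (k·x)² + (k·y)² = k²(x² + y²). Each prime p ≡ 1 (mod 4) is itself a sum of two squares; find a² by testing p − a² for a perfect square:
  5: 5 − 1² = 4 = 2² ⇒ 5 = 1² + 2².
  109: 109 − 1² = 108, 109 − 2² = 105, 109 − 3² = 100 = 10² ⇒ 109 = 3² + 10².
  Combine using the Brahmagupta–Fibonacci identity (a² + b²)(c² + d²) = (ac − bd)² + (ad + bc)² = (ac + bd)² + (ad − bc)²:
  5 · 109 = 545: from (1² + 2²)(3² + 10²), take (1·3 − 2·10, 1·10 + 2·3) = (3 − 20, 10 + 6) = (-17, 16); dropping signs (only squares matter) gives (17, 16); check 17² + 16² = 289 + 256 = 545 ✓.
  Scale by k = 4: (4·17, 4·16) = (68, 64).
Step 4: Order so x ≤ y and verify: 64² + 68² = 4096 + 4624 = 8720 = n. ✓

n = 8720 = 64² + 68² (one valid representation with x ≤ y).


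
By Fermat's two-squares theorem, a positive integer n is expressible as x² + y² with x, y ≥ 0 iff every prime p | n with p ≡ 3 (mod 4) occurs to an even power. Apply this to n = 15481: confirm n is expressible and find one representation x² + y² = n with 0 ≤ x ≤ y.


Step 1: Factor n = 15481 = 113 · 137.
Step 2: Check the mod-4 condition on each prime factor: 113 ≡ 1 (mod 4), exponent 1; 137 ≡ 1 (mod 4), exponent 1.
All primes ≡ 3 (mod 4) appear to even exponent (or don't appear), so by the two-squares theorem n IS expressible as a sum of two squares.
Step 3: Build a representation. Here n = 113 · 137 is a product of primes ≡ 1 (mod 4). Each prime p ≡ 1 (mod 4) is itself a sum of two squares; find a² by testing p − a² for a perfect square:
  113: 113 − 1² = 112, 113 − 2² = 109, 113 − 3² = 104, 113 − 4² = 97, 113 − 5² = 88, 113 − 6² = 77, 113 − 7² = 64 = 8² ⇒ 113 = 7² + 8².
  137: 137 − 1² = 136, 137 − 2² = 133, 137 − 3² = 128, 137 − 4² = 121 = 11² ⇒ 137 = 4² + 11².
  Combine using the Brahmagupta–Fibonacci identity (a² + b²)(c² + d²) = (ac − bd)² + (ad + bc)² = (ac + bd)² + (ad − bc)²:
  113 · 137 = 15481: from (7² + 8²)(4² + 11²), take (7·4 − 8·11, 7·11 + 8·4) = (28 − 88, 77 + 32) = (-60, 109); dropping signs (only squares matter) gives (60, 109); check 60² + 109² = 3600 + 11881 = 15481 ✓.
Step 4: Order so x ≤ y and verify: 60² + 109² = 3600 + 11881 = 15481 = n. ✓

n = 15481 = 60² + 109² (one valid representation with x ≤ y).
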